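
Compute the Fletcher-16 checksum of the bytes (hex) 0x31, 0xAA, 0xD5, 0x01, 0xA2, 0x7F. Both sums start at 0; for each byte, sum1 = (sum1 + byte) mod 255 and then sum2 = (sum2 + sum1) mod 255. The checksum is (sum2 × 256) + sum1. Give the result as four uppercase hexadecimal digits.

9BD4

Running sums (mod 255):
  after byte 0 (0x31): sum1=49, sum2=49
  after byte 1 (0xAA): sum1=219, sum2=13
  after byte 2 (0xD5): sum1=177, sum2=190
  after byte 3 (0x01): sum1=178, sum2=113
  after byte 4 (0xA2): sum1=85, sum2=198
  after byte 5 (0x7F): sum1=212, sum2=155
Checksum = sum2·256 + sum1 = 155·256 + 212 = 39892 = 0x9BD4.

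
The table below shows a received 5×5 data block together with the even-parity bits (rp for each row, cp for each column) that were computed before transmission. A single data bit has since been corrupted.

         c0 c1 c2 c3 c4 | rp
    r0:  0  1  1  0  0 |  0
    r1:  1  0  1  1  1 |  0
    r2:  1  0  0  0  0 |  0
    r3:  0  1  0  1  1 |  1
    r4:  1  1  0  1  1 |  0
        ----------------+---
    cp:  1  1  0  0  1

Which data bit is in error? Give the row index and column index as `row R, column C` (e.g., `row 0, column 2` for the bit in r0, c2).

row 2, column 3

Recompute each row's even parity and compare to rp:
  r0: data parity 0, sent rp 0 → ok
  r1: data parity 0, sent rp 0 → ok
  r2: data parity 1, sent rp 0 → mismatch
  r3: data parity 1, sent rp 1 → ok
  r4: data parity 0, sent rp 0 → ok
Recompute each column's even parity and compare to cp:
  c0: data parity 1, sent cp 1 → ok
  c1: data parity 1, sent cp 1 → ok
  c2: data parity 0, sent cp 0 → ok
  c3: data parity 1, sent cp 0 → mismatch
  c4: data parity 1, sent cp 1 → ok
Exactly one row (r2) and one column (c3) fail → the flipped bit is at their intersection.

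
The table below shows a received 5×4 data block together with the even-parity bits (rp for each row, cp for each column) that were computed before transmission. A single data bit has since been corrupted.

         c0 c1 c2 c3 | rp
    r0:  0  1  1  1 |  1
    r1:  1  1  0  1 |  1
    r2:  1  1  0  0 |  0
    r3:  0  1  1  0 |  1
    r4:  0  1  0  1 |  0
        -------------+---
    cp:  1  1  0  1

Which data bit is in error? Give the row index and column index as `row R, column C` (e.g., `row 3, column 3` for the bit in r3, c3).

row 3, column 0

Recompute each row's even parity and compare to rp:
  r0: data parity 1, sent rp 1 → ok
  r1: data parity 1, sent rp 1 → ok
  r2: data parity 0, sent rp 0 → ok
  r3: data parity 0, sent rp 1 → mismatch
  r4: data parity 0, sent rp 0 → ok
Recompute each column's even parity and compare to cp:
  c0: data parity 0, sent cp 1 → mismatch
  c1: data parity 1, sent cp 1 → ok
  c2: data parity 0, sent cp 0 → ok
  c3: data parity 1, sent cp 1 → ok
Exactly one row (r3) and one column (c0) fail → the flipped bit is at their intersection.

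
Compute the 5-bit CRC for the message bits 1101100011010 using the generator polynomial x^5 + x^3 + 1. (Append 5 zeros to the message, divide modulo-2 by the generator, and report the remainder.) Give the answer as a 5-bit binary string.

Append 5 zeros: 110110001101000000. Divide by 101001 (XOR where the leading bit is 1):
  pos 0: 110110 XOR 101001 = 011111
  pos 1: 111110 XOR 101001 = 010111
  pos 2: 101110 XOR 101001 = 000111
  pos 5: 111110 XOR 101001 = 010111
  pos 6: 101111 XOR 101001 = 000110
  pos 9: 110000 XOR 101001 = 011001
  pos 10: 110010 XOR 101001 = 011011
  pos 11: 110110 XOR 101001 = 011111
  pos 12: 111110 XOR 101001 = 010111
Remainder (last 5 bits) = 10111. This is the CRC / FCS.

10111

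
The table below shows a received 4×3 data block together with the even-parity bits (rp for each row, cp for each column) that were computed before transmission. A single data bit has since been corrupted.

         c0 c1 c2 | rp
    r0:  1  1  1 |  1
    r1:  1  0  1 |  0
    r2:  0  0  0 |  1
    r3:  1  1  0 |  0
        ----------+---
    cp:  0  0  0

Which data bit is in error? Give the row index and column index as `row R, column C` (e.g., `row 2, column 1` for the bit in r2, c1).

row 2, column 0

Recompute each row's even parity and compare to rp:
  r0: data parity 1, sent rp 1 → ok
  r1: data parity 0, sent rp 0 → ok
  r2: data parity 0, sent rp 1 → mismatch
  r3: data parity 0, sent rp 0 → ok
Recompute each column's even parity and compare to cp:
  c0: data parity 1, sent cp 0 → mismatch
  c1: data parity 0, sent cp 0 → ok
  c2: data parity 0, sent cp 0 → ok
Exactly one row (r2) and one column (c0) fail → the flipped bit is at their intersection.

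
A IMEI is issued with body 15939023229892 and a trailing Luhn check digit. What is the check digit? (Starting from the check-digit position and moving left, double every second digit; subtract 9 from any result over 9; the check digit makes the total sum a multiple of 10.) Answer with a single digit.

1

Partial digits right→left: 2 9 8 9 2 2 3 2 0 9 3 9 5 1
Double every second digit counting from the check-digit position (so the 1st, 3rd, 5th, ... of the partial from the right).
  doubled (with −9 where >9): 4 7 4 6 0 6 1 → sum 28
  kept as-is: 9 9 2 2 9 9 1 → sum 41
Total = 28 + 41 = 69.
Check digit = (10 − (69 mod 10)) mod 10 = 1.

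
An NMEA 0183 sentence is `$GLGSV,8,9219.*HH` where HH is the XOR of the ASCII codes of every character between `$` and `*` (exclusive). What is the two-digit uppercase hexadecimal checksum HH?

XOR the ASCII codes of the payload characters:
  'G' = 0x47 → acc = 0x47
  'L' = 0x4C → acc = 0x0B
  'G' = 0x47 → acc = 0x4C
  'S' = 0x53 → acc = 0x1F
  'V' = 0x56 → acc = 0x49
  ',' = 0x2C → acc = 0x65
  '8' = 0x38 → acc = 0x5D
  ',' = 0x2C → acc = 0x71
  '9' = 0x39 → acc = 0x48
  '2' = 0x32 → acc = 0x7A
  '1' = 0x31 → acc = 0x4B
  '9' = 0x39 → acc = 0x72
  '.' = 0x2E → acc = 0x5C
Checksum = 0x5C.

5C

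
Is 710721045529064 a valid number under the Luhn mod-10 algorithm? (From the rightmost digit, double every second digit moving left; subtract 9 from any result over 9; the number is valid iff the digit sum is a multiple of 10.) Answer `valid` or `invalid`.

valid

From the right, keep odd positions and double even positions (subtract 9 from any doubled value over 9):
  doubled (positions 2,4,...): 3 9 1 8 2 5 2 → sum 30
  kept (positions 1,3,...): 4 0 2 5 0 2 0 7 → sum 20
Total = 50.
50 mod 10 = 0, so the number is valid.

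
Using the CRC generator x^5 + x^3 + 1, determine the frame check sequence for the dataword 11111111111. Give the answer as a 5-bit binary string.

Append 5 zeros: 1111111111100000. Divide by 101001 (XOR where the leading bit is 1):
  pos 0: 111111 XOR 101001 = 010110
  pos 1: 101101 XOR 101001 = 000100
  pos 4: 100111 XOR 101001 = 001110
  pos 6: 111010 XOR 101001 = 010011
  pos 7: 100110 XOR 101001 = 001111
  pos 9: 111100 XOR 101001 = 010101
  pos 10: 101010 XOR 101001 = 000011
Remainder (last 5 bits) = 00011. This is the CRC / FCS.

00011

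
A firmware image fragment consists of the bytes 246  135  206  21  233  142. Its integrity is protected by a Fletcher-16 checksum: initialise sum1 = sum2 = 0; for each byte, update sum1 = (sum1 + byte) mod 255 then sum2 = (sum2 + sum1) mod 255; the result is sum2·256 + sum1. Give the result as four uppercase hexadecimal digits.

Running sums (mod 255):
  after byte 0 (246): sum1=246, sum2=246
  after byte 1 (135): sum1=126, sum2=117
  after byte 2 (206): sum1=77, sum2=194
  after byte 3 (21): sum1=98, sum2=37
  after byte 4 (233): sum1=76, sum2=113
  after byte 5 (142): sum1=218, sum2=76
Checksum = sum2·256 + sum1 = 76·256 + 218 = 19674 = 0x4CDA.

4CDA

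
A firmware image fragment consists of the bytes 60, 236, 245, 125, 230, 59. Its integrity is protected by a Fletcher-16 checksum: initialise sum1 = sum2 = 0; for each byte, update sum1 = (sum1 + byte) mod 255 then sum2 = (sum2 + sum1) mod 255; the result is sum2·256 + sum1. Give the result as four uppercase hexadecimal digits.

Running sums (mod 255):
  after byte 0 (60): sum1=60, sum2=60
  after byte 1 (236): sum1=41, sum2=101
  after byte 2 (245): sum1=31, sum2=132
  after byte 3 (125): sum1=156, sum2=33
  after byte 4 (230): sum1=131, sum2=164
  after byte 5 (59): sum1=190, sum2=99
Checksum = sum2·256 + sum1 = 99·256 + 190 = 25534 = 0x63BE.

63BE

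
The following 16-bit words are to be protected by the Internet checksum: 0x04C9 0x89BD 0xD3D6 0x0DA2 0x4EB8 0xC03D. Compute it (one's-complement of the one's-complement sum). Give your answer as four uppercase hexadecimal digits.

810A

One's-complement addition (fold any carry out of bit 15 back into bit 0):
  0x04C9 + 0x89BD = 0x08E86
  0x8E86 + 0xD3D6 = 0x1625C → wrap carry → 0x625D
  0x625D + 0x0DA2 = 0x06FFF
  0x6FFF + 0x4EB8 = 0x0BEB7
  0xBEB7 + 0xC03D = 0x17EF4 → wrap carry → 0x7EF5
One's-complement sum = 0x7EF5.
Checksum = ~0x7EF5 & 0xFFFF = 0x810A.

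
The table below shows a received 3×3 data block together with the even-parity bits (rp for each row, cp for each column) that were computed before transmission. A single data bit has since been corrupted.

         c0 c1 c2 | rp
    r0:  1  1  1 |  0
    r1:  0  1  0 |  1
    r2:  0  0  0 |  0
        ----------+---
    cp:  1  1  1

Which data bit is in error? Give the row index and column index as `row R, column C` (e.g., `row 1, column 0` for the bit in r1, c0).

Recompute each row's even parity and compare to rp:
  r0: data parity 1, sent rp 0 → mismatch
  r1: data parity 1, sent rp 1 → ok
  r2: data parity 0, sent rp 0 → ok
Recompute each column's even parity and compare to cp:
  c0: data parity 1, sent cp 1 → ok
  c1: data parity 0, sent cp 1 → mismatch
  c2: data parity 1, sent cp 1 → ok
Exactly one row (r0) and one column (c1) fail → the flipped bit is at their intersection.

row 0, column 1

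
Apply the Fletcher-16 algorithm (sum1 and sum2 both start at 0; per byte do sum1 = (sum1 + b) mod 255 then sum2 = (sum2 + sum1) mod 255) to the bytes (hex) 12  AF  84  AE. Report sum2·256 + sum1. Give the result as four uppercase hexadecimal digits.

0FF4

Running sums (mod 255):
  after byte 0 (12): sum1=18, sum2=18
  after byte 1 (AF): sum1=193, sum2=211
  after byte 2 (84): sum1=70, sum2=26
  after byte 3 (AE): sum1=244, sum2=15
Checksum = sum2·256 + sum1 = 15·256 + 244 = 4084 = 0x0FF4.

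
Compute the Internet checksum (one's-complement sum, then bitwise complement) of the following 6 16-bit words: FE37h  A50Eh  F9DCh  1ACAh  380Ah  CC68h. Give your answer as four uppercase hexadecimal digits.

One's-complement addition (fold any carry out of bit 15 back into bit 0):
  0xFE37 + 0xA50E = 0x1A345 → wrap carry → 0xA346
  0xA346 + 0xF9DC = 0x19D22 → wrap carry → 0x9D23
  0x9D23 + 0x1ACA = 0x0B7ED
  0xB7ED + 0x380A = 0x0EFF7
  0xEFF7 + 0xCC68 = 0x1BC5F → wrap carry → 0xBC60
One's-complement sum = 0xBC60.
Checksum = ~0xBC60 & 0xFFFF = 0x439F.

439F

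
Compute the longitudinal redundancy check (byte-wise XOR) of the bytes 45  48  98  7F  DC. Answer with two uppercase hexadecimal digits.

36

XOR the bytes together:
  start with 0x45
  0x45 ⊕ 0x48 = 0x0D
  0x0D ⊕ 0x98 = 0x95
  0x95 ⊕ 0x7F = 0xEA
  0xEA ⊕ 0xDC = 0x36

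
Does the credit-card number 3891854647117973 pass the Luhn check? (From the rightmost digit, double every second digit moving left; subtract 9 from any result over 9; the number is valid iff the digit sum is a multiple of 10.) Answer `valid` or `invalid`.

valid

From the right, keep odd positions and double even positions (subtract 9 from any doubled value over 9):
  doubled (positions 2,4,...): 5 5 2 8 8 7 9 6 → sum 50
  kept (positions 1,3,...): 3 9 1 7 6 5 1 8 → sum 40
Total = 90.
90 mod 10 = 0, so the number is valid.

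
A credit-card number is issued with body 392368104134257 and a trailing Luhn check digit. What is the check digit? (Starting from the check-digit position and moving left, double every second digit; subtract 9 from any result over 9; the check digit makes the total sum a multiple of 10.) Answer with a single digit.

2

Partial digits right→left: 7 5 2 4 3 1 4 0 1 8 6 3 2 9 3
Double every second digit counting from the check-digit position (so the 1st, 3rd, 5th, ... of the partial from the right).
  doubled (with −9 where >9): 5 4 6 8 2 3 4 6 → sum 38
  kept as-is: 5 4 1 0 8 3 9 → sum 30
Total = 38 + 30 = 68.
Check digit = (10 − (68 mod 10)) mod 10 = 2.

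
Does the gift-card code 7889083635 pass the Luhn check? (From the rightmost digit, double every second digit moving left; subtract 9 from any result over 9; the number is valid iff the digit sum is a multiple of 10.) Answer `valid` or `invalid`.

From the right, keep odd positions and double even positions (subtract 9 from any doubled value over 9):
  doubled (positions 2,4,...): 6 6 0 7 5 → sum 24
  kept (positions 1,3,...): 5 6 8 9 8 → sum 36
Total = 60.
60 mod 10 = 0, so the number is valid.

valid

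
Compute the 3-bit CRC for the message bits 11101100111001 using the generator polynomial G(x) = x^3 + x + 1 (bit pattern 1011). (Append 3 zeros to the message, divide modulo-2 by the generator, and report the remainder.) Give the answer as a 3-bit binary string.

Append 3 zeros: 11101100111001000. Divide by 1011 (XOR where the leading bit is 1):
  pos 0: 1110 XOR 1011 = 0101
  pos 1: 1011 XOR 1011 = 0000
  pos 5: 1001 XOR 1011 = 0010
  pos 7: 1011 XOR 1011 = 0000
  pos 13: 1000 XOR 1011 = 0011
Remainder (last 3 bits) = 011. This is the CRC / FCS.

011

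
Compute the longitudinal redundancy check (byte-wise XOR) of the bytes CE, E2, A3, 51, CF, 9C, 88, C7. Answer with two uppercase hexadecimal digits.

XOR the bytes together:
  start with 0xCE
  0xCE ⊕ 0xE2 = 0x2C
  0x2C ⊕ 0xA3 = 0x8F
  0x8F ⊕ 0x51 = 0xDE
  0xDE ⊕ 0xCF = 0x11
  0x11 ⊕ 0x9C = 0x8D
  0x8D ⊕ 0x88 = 0x05
  0x05 ⊕ 0xC7 = 0xC2

C2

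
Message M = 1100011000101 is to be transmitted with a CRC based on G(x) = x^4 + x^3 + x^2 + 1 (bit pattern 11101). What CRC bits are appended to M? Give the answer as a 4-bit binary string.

0000

Append 4 zeros: 11000110001010000. Divide by 11101 (XOR where the leading bit is 1):
  pos 0: 11000 XOR 11101 = 00101
  pos 2: 10111 XOR 11101 = 01010
  pos 3: 10100 XOR 11101 = 01001
  pos 4: 10010 XOR 11101 = 01111
  pos 5: 11110 XOR 11101 = 00011
  pos 8: 11101 XOR 11101 = 00000
Remainder (last 4 bits) = 0000. This is the CRC / FCS.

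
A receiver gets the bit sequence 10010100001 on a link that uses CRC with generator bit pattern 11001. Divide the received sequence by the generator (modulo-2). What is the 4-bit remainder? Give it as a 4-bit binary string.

0111

Modulo-2 division of 10010100001 by 11001:
  pos 0: 10010 XOR 11001 = 01011
  pos 1: 10111 XOR 11001 = 01110
  pos 2: 11100 XOR 11001 = 00101
  pos 4: 10100 XOR 11001 = 01101
  pos 5: 11010 XOR 11001 = 00011
Remainder = 0111 (nonzero — an error is detected).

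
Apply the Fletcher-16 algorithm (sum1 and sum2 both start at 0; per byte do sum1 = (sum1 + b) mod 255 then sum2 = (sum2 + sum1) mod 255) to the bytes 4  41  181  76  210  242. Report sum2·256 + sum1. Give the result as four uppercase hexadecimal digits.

3AF4

Running sums (mod 255):
  after byte 0 (4): sum1=4, sum2=4
  after byte 1 (41): sum1=45, sum2=49
  after byte 2 (181): sum1=226, sum2=20
  after byte 3 (76): sum1=47, sum2=67
  after byte 4 (210): sum1=2, sum2=69
  after byte 5 (242): sum1=244, sum2=58
Checksum = sum2·256 + sum1 = 58·256 + 244 = 15092 = 0x3AF4.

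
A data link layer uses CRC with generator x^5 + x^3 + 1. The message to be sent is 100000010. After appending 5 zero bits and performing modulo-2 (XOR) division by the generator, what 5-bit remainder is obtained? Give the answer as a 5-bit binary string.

Append 5 zeros: 10000001000000. Divide by 101001 (XOR where the leading bit is 1):
  pos 0: 100000 XOR 101001 = 001001
  pos 2: 100101 XOR 101001 = 001100
  pos 4: 110000 XOR 101001 = 011001
  pos 5: 110010 XOR 101001 = 011011
  pos 6: 110110 XOR 101001 = 011111
  pos 7: 111110 XOR 101001 = 010111
  pos 8: 101110 XOR 101001 = 000111
Remainder (last 5 bits) = 00111. This is the CRC / FCS.

00111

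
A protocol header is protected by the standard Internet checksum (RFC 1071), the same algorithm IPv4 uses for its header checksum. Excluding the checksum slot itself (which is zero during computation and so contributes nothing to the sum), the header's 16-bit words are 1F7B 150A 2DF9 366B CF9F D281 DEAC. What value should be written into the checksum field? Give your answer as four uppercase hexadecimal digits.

E647

One's-complement addition (fold any carry out of bit 15 back into bit 0):
  0x1F7B + 0x150A = 0x03485
  0x3485 + 0x2DF9 = 0x0627E
  0x627E + 0x366B = 0x098E9
  0x98E9 + 0xCF9F = 0x16888 → wrap carry → 0x6889
  0x6889 + 0xD281 = 0x13B0A → wrap carry → 0x3B0B
  0x3B0B + 0xDEAC = 0x119B7 → wrap carry → 0x19B8
One's-complement sum = 0x19B8.
Checksum = ~0x19B8 & 0xFFFF = 0xE647.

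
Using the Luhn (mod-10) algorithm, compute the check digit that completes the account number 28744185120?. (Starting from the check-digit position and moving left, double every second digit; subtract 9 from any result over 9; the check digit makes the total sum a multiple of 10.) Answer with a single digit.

4

Partial digits right→left: 0 2 1 5 8 1 4 4 7 8 2
Double every second digit counting from the check-digit position (so the 1st, 3rd, 5th, ... of the partial from the right).
  doubled (with −9 where >9): 0 2 7 8 5 4 → sum 26
  kept as-is: 2 5 1 4 8 → sum 20
Total = 26 + 20 = 46.
Check digit = (10 − (46 mod 10)) mod 10 = 4.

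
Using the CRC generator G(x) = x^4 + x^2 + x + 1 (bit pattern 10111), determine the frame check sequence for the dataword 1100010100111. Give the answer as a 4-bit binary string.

Append 4 zeros: 11000101001110000. Divide by 10111 (XOR where the leading bit is 1):
  pos 0: 11000 XOR 10111 = 01111
  pos 1: 11111 XOR 10111 = 01000
  pos 2: 10000 XOR 10111 = 00111
  pos 4: 11110 XOR 10111 = 01001
  pos 5: 10010 XOR 10111 = 00101
  pos 7: 10111 XOR 10111 = 00000
  pos 12: 10000 XOR 10111 = 00111
Remainder (last 4 bits) = 0111. This is the CRC / FCS.

0111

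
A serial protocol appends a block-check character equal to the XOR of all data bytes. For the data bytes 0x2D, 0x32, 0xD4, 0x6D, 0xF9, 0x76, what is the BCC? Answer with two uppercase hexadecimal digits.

XOR the bytes together:
  start with 0x2D
  0x2D ⊕ 0x32 = 0x1F
  0x1F ⊕ 0xD4 = 0xCB
  0xCB ⊕ 0x6D = 0xA6
  0xA6 ⊕ 0xF9 = 0x5F
  0x5F ⊕ 0x76 = 0x29

29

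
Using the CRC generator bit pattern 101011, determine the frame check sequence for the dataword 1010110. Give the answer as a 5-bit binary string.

Append 5 zeros: 101011000000. Divide by 101011 (XOR where the leading bit is 1):
  pos 0: 101011 XOR 101011 = 000000
Remainder (last 5 bits) = 00000. This is the CRC / FCS.

00000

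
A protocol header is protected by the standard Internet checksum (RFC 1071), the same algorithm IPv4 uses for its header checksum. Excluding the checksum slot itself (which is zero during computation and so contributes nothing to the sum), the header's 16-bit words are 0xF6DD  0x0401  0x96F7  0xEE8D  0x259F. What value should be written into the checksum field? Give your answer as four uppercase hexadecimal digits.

59FC

One's-complement addition (fold any carry out of bit 15 back into bit 0):
  0xF6DD + 0x0401 = 0x0FADE
  0xFADE + 0x96F7 = 0x191D5 → wrap carry → 0x91D6
  0x91D6 + 0xEE8D = 0x18063 → wrap carry → 0x8064
  0x8064 + 0x259F = 0x0A603
One's-complement sum = 0xA603.
Checksum = ~0xA603 & 0xFFFF = 0x59FC.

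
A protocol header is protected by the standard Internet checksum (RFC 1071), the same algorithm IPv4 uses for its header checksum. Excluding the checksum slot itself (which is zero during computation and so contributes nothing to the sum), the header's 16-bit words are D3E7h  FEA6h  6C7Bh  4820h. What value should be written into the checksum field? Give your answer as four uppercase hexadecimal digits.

One's-complement addition (fold any carry out of bit 15 back into bit 0):
  0xD3E7 + 0xFEA6 = 0x1D28D → wrap carry → 0xD28E
  0xD28E + 0x6C7B = 0x13F09 → wrap carry → 0x3F0A
  0x3F0A + 0x4820 = 0x0872A
One's-complement sum = 0x872A.
Checksum = ~0x872A & 0xFFFF = 0x78D5.

78D5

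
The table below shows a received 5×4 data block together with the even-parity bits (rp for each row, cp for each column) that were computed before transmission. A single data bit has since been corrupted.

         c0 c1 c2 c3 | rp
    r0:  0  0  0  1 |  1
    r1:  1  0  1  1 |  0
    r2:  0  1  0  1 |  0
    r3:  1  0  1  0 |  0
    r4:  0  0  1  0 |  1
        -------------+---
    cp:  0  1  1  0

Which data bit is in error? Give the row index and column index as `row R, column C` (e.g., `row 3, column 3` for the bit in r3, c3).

Recompute each row's even parity and compare to rp:
  r0: data parity 1, sent rp 1 → ok
  r1: data parity 1, sent rp 0 → mismatch
  r2: data parity 0, sent rp 0 → ok
  r3: data parity 0, sent rp 0 → ok
  r4: data parity 1, sent rp 1 → ok
Recompute each column's even parity and compare to cp:
  c0: data parity 0, sent cp 0 → ok
  c1: data parity 1, sent cp 1 → ok
  c2: data parity 1, sent cp 1 → ok
  c3: data parity 1, sent cp 0 → mismatch
Exactly one row (r1) and one column (c3) fail → the flipped bit is at their intersection.

row 1, column 3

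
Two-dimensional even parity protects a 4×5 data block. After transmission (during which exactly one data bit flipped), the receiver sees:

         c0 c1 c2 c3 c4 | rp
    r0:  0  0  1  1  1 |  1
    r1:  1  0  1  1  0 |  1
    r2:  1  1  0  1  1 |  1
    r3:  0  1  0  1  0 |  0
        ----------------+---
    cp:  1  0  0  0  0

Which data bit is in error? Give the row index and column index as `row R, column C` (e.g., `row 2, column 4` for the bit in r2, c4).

row 2, column 0

Recompute each row's even parity and compare to rp:
  r0: data parity 1, sent rp 1 → ok
  r1: data parity 1, sent rp 1 → ok
  r2: data parity 0, sent rp 1 → mismatch
  r3: data parity 0, sent rp 0 → ok
Recompute each column's even parity and compare to cp:
  c0: data parity 0, sent cp 1 → mismatch
  c1: data parity 0, sent cp 0 → ok
  c2: data parity 0, sent cp 0 → ok
  c3: data parity 0, sent cp 0 → ok
  c4: data parity 0, sent cp 0 → ok
Exactly one row (r2) and one column (c0) fail → the flipped bit is at their intersection.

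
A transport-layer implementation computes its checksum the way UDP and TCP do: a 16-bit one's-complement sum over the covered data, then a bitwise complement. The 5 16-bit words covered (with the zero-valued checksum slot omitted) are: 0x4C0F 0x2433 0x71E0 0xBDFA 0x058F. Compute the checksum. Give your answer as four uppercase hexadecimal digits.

5A53

One's-complement addition (fold any carry out of bit 15 back into bit 0):
  0x4C0F + 0x2433 = 0x07042
  0x7042 + 0x71E0 = 0x0E222
  0xE222 + 0xBDFA = 0x1A01C → wrap carry → 0xA01D
  0xA01D + 0x058F = 0x0A5AC
One's-complement sum = 0xA5AC.
Checksum = ~0xA5AC & 0xFFFF = 0x5A53.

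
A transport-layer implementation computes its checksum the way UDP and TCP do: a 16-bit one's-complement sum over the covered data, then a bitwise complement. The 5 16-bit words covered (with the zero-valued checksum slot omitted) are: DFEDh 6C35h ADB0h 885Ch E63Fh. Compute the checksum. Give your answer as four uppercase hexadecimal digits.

One's-complement addition (fold any carry out of bit 15 back into bit 0):
  0xDFED + 0x6C35 = 0x14C22 → wrap carry → 0x4C23
  0x4C23 + 0xADB0 = 0x0F9D3
  0xF9D3 + 0x885C = 0x1822F → wrap carry → 0x8230
  0x8230 + 0xE63F = 0x1686F → wrap carry → 0x6870
One's-complement sum = 0x6870.
Checksum = ~0x6870 & 0xFFFF = 0x978F.

978F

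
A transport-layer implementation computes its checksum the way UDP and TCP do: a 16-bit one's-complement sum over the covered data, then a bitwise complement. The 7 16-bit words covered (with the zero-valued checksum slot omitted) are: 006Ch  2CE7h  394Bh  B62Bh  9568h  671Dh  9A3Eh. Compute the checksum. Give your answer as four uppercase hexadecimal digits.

4C71

One's-complement addition (fold any carry out of bit 15 back into bit 0):
  0x006C + 0x2CE7 = 0x02D53
  0x2D53 + 0x394B = 0x0669E
  0x669E + 0xB62B = 0x11CC9 → wrap carry → 0x1CCA
  0x1CCA + 0x9568 = 0x0B232
  0xB232 + 0x671D = 0x1194F → wrap carry → 0x1950
  0x1950 + 0x9A3E = 0x0B38E
One's-complement sum = 0xB38E.
Checksum = ~0xB38E & 0xFFFF = 0x4C71.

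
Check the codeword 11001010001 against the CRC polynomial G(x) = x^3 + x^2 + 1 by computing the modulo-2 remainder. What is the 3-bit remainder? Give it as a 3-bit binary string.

Modulo-2 division of 11001010001 by 1101:
  pos 0: 1100 XOR 1101 = 0001
  pos 3: 1101 XOR 1101 = 0000
Remainder = 001 (nonzero — an error is detected).

001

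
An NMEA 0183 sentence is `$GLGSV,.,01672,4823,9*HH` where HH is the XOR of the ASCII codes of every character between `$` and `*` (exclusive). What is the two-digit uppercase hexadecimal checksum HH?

61

XOR the ASCII codes of the payload characters:
  'G' = 0x47 → acc = 0x47
  'L' = 0x4C → acc = 0x0B
  'G' = 0x47 → acc = 0x4C
  'S' = 0x53 → acc = 0x1F
  'V' = 0x56 → acc = 0x49
  ',' = 0x2C → acc = 0x65
  '.' = 0x2E → acc = 0x4B
  ',' = 0x2C → acc = 0x67
  '0' = 0x30 → acc = 0x57
  '1' = 0x31 → acc = 0x66
  '6' = 0x36 → acc = 0x50
  '7' = 0x37 → acc = 0x67
  '2' = 0x32 → acc = 0x55
  ',' = 0x2C → acc = 0x79
  '4' = 0x34 → acc = 0x4D
  '8' = 0x38 → acc = 0x75
  '2' = 0x32 → acc = 0x47
  '3' = 0x33 → acc = 0x74
  ',' = 0x2C → acc = 0x58
  '9' = 0x39 → acc = 0x61
Checksum = 0x61.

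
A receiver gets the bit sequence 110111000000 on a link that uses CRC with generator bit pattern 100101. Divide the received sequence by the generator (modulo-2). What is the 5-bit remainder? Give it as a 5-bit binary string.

00101

Modulo-2 division of 110111000000 by 100101:
  pos 0: 110111 XOR 100101 = 010010
  pos 1: 100100 XOR 100101 = 000001
  pos 6: 100000 XOR 100101 = 000101
Remainder = 00101 (nonzero — an error is detected).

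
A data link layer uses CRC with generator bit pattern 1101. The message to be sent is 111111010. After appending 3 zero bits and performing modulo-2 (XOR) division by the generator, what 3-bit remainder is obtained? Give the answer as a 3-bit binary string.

100

Append 3 zeros: 111111010000. Divide by 1101 (XOR where the leading bit is 1):
  pos 0: 1111 XOR 1101 = 0010
  pos 2: 1011 XOR 1101 = 0110
  pos 3: 1100 XOR 1101 = 0001
  pos 6: 1100 XOR 1101 = 0001
Remainder (last 3 bits) = 100. This is the CRC / FCS.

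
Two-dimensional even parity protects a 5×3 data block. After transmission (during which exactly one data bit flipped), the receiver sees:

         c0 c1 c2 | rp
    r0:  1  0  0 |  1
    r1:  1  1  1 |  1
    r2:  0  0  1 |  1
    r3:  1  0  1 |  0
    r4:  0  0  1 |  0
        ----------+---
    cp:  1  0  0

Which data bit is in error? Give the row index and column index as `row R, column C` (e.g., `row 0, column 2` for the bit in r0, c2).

row 4, column 1

Recompute each row's even parity and compare to rp:
  r0: data parity 1, sent rp 1 → ok
  r1: data parity 1, sent rp 1 → ok
  r2: data parity 1, sent rp 1 → ok
  r3: data parity 0, sent rp 0 → ok
  r4: data parity 1, sent rp 0 → mismatch
Recompute each column's even parity and compare to cp:
  c0: data parity 1, sent cp 1 → ok
  c1: data parity 1, sent cp 0 → mismatch
  c2: data parity 0, sent cp 0 → ok
Exactly one row (r4) and one column (c1) fail → the flipped bit is at their intersection.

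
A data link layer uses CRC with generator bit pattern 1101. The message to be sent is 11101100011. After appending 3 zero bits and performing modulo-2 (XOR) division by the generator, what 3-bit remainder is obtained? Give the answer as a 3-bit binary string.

Append 3 zeros: 11101100011000. Divide by 1101 (XOR where the leading bit is 1):
  pos 0: 1110 XOR 1101 = 0011
  pos 2: 1111 XOR 1101 = 0010
  pos 4: 1000 XOR 1101 = 0101
  pos 5: 1010 XOR 1101 = 0111
  pos 6: 1111 XOR 1101 = 0010
  pos 8: 1010 XOR 1101 = 0111
  pos 9: 1110 XOR 1101 = 0011
Remainder (last 3 bits) = 110. This is the CRC / FCS.

110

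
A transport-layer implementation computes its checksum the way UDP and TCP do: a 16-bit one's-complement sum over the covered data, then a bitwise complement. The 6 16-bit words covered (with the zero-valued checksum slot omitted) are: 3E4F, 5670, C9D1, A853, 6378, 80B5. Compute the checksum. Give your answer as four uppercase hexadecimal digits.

One's-complement addition (fold any carry out of bit 15 back into bit 0):
  0x3E4F + 0x5670 = 0x094BF
  0x94BF + 0xC9D1 = 0x15E90 → wrap carry → 0x5E91
  0x5E91 + 0xA853 = 0x106E4 → wrap carry → 0x06E5
  0x06E5 + 0x6378 = 0x06A5D
  0x6A5D + 0x80B5 = 0x0EB12
One's-complement sum = 0xEB12.
Checksum = ~0xEB12 & 0xFFFF = 0x14ED.

14ED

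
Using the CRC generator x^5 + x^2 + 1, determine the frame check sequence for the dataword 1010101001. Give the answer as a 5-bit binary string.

Append 5 zeros: 101010100100000. Divide by 100101 (XOR where the leading bit is 1):
  pos 0: 101010 XOR 100101 = 001111
  pos 2: 111110 XOR 100101 = 011011
  pos 3: 110110 XOR 100101 = 010011
  pos 4: 100111 XOR 100101 = 000010
  pos 8: 100000 XOR 100101 = 000101
Remainder (last 5 bits) = 01010. This is the CRC / FCS.

01010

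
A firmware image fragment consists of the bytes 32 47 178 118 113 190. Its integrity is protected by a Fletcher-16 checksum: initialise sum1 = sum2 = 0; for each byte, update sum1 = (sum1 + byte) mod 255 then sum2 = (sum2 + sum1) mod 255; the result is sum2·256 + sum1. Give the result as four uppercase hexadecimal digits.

7CA8

Running sums (mod 255):
  after byte 0 (32): sum1=32, sum2=32
  after byte 1 (47): sum1=79, sum2=111
  after byte 2 (178): sum1=2, sum2=113
  after byte 3 (118): sum1=120, sum2=233
  after byte 4 (113): sum1=233, sum2=211
  after byte 5 (190): sum1=168, sum2=124
Checksum = sum2·256 + sum1 = 124·256 + 168 = 31912 = 0x7CA8.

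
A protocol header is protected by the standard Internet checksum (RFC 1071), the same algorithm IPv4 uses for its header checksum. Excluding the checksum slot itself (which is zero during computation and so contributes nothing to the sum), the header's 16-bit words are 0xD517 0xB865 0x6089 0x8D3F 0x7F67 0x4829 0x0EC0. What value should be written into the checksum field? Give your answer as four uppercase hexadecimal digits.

AE68

One's-complement addition (fold any carry out of bit 15 back into bit 0):
  0xD517 + 0xB865 = 0x18D7C → wrap carry → 0x8D7D
  0x8D7D + 0x6089 = 0x0EE06
  0xEE06 + 0x8D3F = 0x17B45 → wrap carry → 0x7B46
  0x7B46 + 0x7F67 = 0x0FAAD
  0xFAAD + 0x4829 = 0x142D6 → wrap carry → 0x42D7
  0x42D7 + 0x0EC0 = 0x05197
One's-complement sum = 0x5197.
Checksum = ~0x5197 & 0xFFFF = 0xAE68.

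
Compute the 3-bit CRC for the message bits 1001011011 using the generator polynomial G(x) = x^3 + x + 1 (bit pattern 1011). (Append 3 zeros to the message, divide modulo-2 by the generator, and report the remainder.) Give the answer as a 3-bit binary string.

Append 3 zeros: 1001011011000. Divide by 1011 (XOR where the leading bit is 1):
  pos 0: 1001 XOR 1011 = 0010
  pos 2: 1001 XOR 1011 = 0010
  pos 4: 1010 XOR 1011 = 0001
  pos 7: 1110 XOR 1011 = 0101
  pos 8: 1010 XOR 1011 = 0001
Remainder (last 3 bits) = 010. This is the CRC / FCS.

010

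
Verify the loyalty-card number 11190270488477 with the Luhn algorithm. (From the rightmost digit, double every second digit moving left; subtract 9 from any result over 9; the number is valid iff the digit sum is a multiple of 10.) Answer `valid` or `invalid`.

From the right, keep odd positions and double even positions (subtract 9 from any doubled value over 9):
  doubled (positions 2,4,...): 5 7 8 5 0 2 2 → sum 29
  kept (positions 1,3,...): 7 4 8 0 2 9 1 → sum 31
Total = 60.
60 mod 10 = 0, so the number is valid.

valid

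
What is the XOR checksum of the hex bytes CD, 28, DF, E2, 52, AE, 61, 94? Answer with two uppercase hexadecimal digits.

XOR the bytes together:
  start with 0xCD
  0xCD ⊕ 0x28 = 0xE5
  0xE5 ⊕ 0xDF = 0x3A
  0x3A ⊕ 0xE2 = 0xD8
  0xD8 ⊕ 0x52 = 0x8A
  0x8A ⊕ 0xAE = 0x24
  0x24 ⊕ 0x61 = 0x45
  0x45 ⊕ 0x94 = 0xD1

D1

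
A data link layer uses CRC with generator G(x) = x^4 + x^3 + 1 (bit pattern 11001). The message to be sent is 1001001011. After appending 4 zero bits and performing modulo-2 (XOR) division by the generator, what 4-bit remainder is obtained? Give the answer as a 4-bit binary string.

Append 4 zeros: 10010010110000. Divide by 11001 (XOR where the leading bit is 1):
  pos 0: 10010 XOR 11001 = 01011
  pos 1: 10110 XOR 11001 = 01111
  pos 2: 11111 XOR 11001 = 00110
  pos 4: 11001 XOR 11001 = 00000
  pos 9: 10000 XOR 11001 = 01001
Remainder (last 4 bits) = 1001. This is the CRC / FCS.

1001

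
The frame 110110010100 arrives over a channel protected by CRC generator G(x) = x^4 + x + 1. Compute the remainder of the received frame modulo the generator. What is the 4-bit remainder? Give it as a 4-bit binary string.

Modulo-2 division of 110110010100 by 10011:
  pos 0: 11011 XOR 10011 = 01000
  pos 1: 10000 XOR 10011 = 00011
  pos 4: 11010 XOR 10011 = 01001
  pos 5: 10011 XOR 10011 = 00000
Remainder = 0000 (zero — the frame passes the CRC check).

0000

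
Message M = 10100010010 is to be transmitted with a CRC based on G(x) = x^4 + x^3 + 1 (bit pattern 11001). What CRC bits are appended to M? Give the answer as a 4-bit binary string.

1010

Append 4 zeros: 101000100100000. Divide by 11001 (XOR where the leading bit is 1):
  pos 0: 10100 XOR 11001 = 01101
  pos 1: 11010 XOR 11001 = 00011
  pos 4: 11100 XOR 11001 = 00101
  pos 6: 10110 XOR 11001 = 01111
  pos 7: 11110 XOR 11001 = 00111
  pos 9: 11100 XOR 11001 = 00101
Remainder (last 4 bits) = 1010. This is the CRC / FCS.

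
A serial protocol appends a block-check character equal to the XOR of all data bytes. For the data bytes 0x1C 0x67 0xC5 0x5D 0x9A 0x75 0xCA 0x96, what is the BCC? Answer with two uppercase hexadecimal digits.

XOR the bytes together:
  start with 0x1C
  0x1C ⊕ 0x67 = 0x7B
  0x7B ⊕ 0xC5 = 0xBE
  0xBE ⊕ 0x5D = 0xE3
  0xE3 ⊕ 0x9A = 0x79
  0x79 ⊕ 0x75 = 0x0C
  0x0C ⊕ 0xCA = 0xC6
  0xC6 ⊕ 0x96 = 0x50

50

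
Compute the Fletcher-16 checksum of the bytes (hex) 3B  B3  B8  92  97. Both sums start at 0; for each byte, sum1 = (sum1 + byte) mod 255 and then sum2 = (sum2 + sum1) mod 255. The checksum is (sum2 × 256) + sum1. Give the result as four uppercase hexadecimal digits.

Running sums (mod 255):
  after byte 0 (3B): sum1=59, sum2=59
  after byte 1 (B3): sum1=238, sum2=42
  after byte 2 (B8): sum1=167, sum2=209
  after byte 3 (92): sum1=58, sum2=12
  after byte 4 (97): sum1=209, sum2=221
Checksum = sum2·256 + sum1 = 221·256 + 209 = 56785 = 0xDDD1.

DDD1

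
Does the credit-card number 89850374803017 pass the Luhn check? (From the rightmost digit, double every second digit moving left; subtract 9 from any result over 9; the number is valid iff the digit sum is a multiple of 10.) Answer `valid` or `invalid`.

From the right, keep odd positions and double even positions (subtract 9 from any doubled value over 9):
  doubled (positions 2,4,...): 2 6 7 5 0 7 7 → sum 34
  kept (positions 1,3,...): 7 0 0 4 3 5 9 → sum 28
Total = 62.
62 mod 10 = 2, so the number is invalid.

invalid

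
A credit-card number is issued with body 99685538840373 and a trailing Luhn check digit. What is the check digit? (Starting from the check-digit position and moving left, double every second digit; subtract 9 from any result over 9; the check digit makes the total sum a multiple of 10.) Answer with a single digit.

8

Partial digits right→left: 3 7 3 0 4 8 8 3 5 5 8 6 9 9
Double every second digit counting from the check-digit position (so the 1st, 3rd, 5th, ... of the partial from the right).
  doubled (with −9 where >9): 6 6 8 7 1 7 9 → sum 44
  kept as-is: 7 0 8 3 5 6 9 → sum 38
Total = 44 + 38 = 82.
Check digit = (10 − (82 mod 10)) mod 10 = 8.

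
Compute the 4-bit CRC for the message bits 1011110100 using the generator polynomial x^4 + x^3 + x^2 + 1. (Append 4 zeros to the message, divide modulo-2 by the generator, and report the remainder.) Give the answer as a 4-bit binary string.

0011

Append 4 zeros: 10111101000000. Divide by 11101 (XOR where the leading bit is 1):
  pos 0: 10111 XOR 11101 = 01010
  pos 1: 10101 XOR 11101 = 01000
  pos 2: 10000 XOR 11101 = 01101
  pos 3: 11011 XOR 11101 = 00110
  pos 5: 11000 XOR 11101 = 00101
  pos 7: 10100 XOR 11101 = 01001
  pos 8: 10010 XOR 11101 = 01111
  pos 9: 11110 XOR 11101 = 00011
Remainder (last 4 bits) = 0011. This is the CRC / FCS.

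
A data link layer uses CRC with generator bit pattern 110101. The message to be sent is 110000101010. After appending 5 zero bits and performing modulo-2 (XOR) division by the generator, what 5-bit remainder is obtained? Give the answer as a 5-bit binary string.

Append 5 zeros: 11000010101000000. Divide by 110101 (XOR where the leading bit is 1):
  pos 0: 110000 XOR 110101 = 000101
  pos 3: 101101 XOR 110101 = 011000
  pos 4: 110000 XOR 110101 = 000101
  pos 7: 101100 XOR 110101 = 011001
  pos 8: 110010 XOR 110101 = 000111
  pos 11: 111000 XOR 110101 = 001101
Remainder (last 5 bits) = 01101. This is the CRC / FCS.

01101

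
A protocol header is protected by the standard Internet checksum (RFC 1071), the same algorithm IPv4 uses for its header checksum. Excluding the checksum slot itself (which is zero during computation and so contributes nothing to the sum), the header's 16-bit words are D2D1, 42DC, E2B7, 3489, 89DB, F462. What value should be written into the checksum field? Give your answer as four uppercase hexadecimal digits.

One's-complement addition (fold any carry out of bit 15 back into bit 0):
  0xD2D1 + 0x42DC = 0x115AD → wrap carry → 0x15AE
  0x15AE + 0xE2B7 = 0x0F865
  0xF865 + 0x3489 = 0x12CEE → wrap carry → 0x2CEF
  0x2CEF + 0x89DB = 0x0B6CA
  0xB6CA + 0xF462 = 0x1AB2C → wrap carry → 0xAB2D
One's-complement sum = 0xAB2D.
Checksum = ~0xAB2D & 0xFFFF = 0x54D2.

54D2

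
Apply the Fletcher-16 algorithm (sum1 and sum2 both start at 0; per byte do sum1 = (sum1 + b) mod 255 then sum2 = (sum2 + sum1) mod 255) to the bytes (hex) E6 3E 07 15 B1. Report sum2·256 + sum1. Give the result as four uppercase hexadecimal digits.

6CF2

Running sums (mod 255):
  after byte 0 (E6): sum1=230, sum2=230
  after byte 1 (3E): sum1=37, sum2=12
  after byte 2 (07): sum1=44, sum2=56
  after byte 3 (15): sum1=65, sum2=121
  after byte 4 (B1): sum1=242, sum2=108
Checksum = sum2·256 + sum1 = 108·256 + 242 = 27890 = 0x6CF2.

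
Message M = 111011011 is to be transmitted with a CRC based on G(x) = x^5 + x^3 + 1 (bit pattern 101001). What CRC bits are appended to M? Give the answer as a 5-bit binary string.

Append 5 zeros: 11101101100000. Divide by 101001 (XOR where the leading bit is 1):
  pos 0: 111011 XOR 101001 = 010010
  pos 1: 100100 XOR 101001 = 001101
  pos 3: 110111 XOR 101001 = 011110
  pos 4: 111100 XOR 101001 = 010101
  pos 5: 101010 XOR 101001 = 000011
Remainder (last 5 bits) = 11000. This is the CRC / FCS.

11000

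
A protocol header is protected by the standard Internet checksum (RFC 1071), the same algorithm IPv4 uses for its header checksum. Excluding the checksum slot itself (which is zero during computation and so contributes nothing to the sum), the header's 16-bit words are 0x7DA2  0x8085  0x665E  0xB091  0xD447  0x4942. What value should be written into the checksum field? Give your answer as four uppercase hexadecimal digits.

CD5D

One's-complement addition (fold any carry out of bit 15 back into bit 0):
  0x7DA2 + 0x8085 = 0x0FE27
  0xFE27 + 0x665E = 0x16485 → wrap carry → 0x6486
  0x6486 + 0xB091 = 0x11517 → wrap carry → 0x1518
  0x1518 + 0xD447 = 0x0E95F
  0xE95F + 0x4942 = 0x132A1 → wrap carry → 0x32A2
One's-complement sum = 0x32A2.
Checksum = ~0x32A2 & 0xFFFF = 0xCD5D.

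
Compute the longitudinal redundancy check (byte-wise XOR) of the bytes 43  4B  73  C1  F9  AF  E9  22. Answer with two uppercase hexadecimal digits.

27

XOR the bytes together:
  start with 0x43
  0x43 ⊕ 0x4B = 0x08
  0x08 ⊕ 0x73 = 0x7B
  0x7B ⊕ 0xC1 = 0xBA
  0xBA ⊕ 0xF9 = 0x43
  0x43 ⊕ 0xAF = 0xEC
  0xEC ⊕ 0xE9 = 0x05
  0x05 ⊕ 0x22 = 0x27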